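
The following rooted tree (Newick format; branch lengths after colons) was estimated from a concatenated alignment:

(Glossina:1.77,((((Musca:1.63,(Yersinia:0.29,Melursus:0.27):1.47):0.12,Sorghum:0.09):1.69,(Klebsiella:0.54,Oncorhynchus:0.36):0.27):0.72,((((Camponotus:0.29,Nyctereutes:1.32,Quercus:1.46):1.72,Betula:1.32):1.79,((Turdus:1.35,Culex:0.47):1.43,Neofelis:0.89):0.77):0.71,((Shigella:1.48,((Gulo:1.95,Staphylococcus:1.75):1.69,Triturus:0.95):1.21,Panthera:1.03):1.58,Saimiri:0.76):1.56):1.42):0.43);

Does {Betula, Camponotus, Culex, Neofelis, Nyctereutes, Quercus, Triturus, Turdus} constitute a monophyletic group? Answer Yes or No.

The MRCA of the listed taxa subtends ((((Camponotus,Nyctereutes,Quercus),Betula),((Turdus,Culex),Neofelis)),((Shigella,((Gulo,Staphylococcus),Triturus),Panthera),Saimiri)).
That clade also contains Gulo, Panthera, Saimiri, Shigella, Staphylococcus, which are not in the proposed group, so the group is not monophyletic.

No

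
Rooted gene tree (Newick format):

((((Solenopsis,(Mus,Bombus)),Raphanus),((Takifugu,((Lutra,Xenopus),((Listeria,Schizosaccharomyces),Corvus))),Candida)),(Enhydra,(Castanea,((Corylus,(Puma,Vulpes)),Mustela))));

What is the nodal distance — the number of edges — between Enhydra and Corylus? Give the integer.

The MRCA of Enhydra and Corylus is the node subtending (Enhydra,(Castanea,((Corylus,(Puma,Vulpes)),Mustela))).
From Enhydra up to that node: 1 branch. From Corylus up to the same node: 4 branches. Total: 1 + 4 = 5.

5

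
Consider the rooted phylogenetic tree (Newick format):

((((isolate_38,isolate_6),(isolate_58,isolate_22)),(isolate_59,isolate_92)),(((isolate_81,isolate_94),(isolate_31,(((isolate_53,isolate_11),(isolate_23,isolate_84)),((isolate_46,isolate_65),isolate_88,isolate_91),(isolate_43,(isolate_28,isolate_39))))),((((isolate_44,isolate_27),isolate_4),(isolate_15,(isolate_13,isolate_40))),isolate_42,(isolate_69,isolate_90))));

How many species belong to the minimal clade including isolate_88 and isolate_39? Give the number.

11

The MRCA of isolate_88 and isolate_39 is the node subtending (((isolate_53,isolate_11),(isolate_23,isolate_84)),((isolate_46,isolate_65),isolate_88,isolate_91),(isolate_43,(isolate_28,isolate_39))).
That clade contains 11 terminal taxa: isolate_11, isolate_23, isolate_28, isolate_39, isolate_43, isolate_46, isolate_53, isolate_65, isolate_84, isolate_88, isolate_91.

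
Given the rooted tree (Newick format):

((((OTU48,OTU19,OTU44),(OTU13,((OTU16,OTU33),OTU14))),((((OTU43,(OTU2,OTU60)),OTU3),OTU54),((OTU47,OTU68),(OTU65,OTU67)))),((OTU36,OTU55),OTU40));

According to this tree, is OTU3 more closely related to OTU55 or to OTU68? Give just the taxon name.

OTU68

The MRCA of OTU3 and OTU68 subtends ((((OTU43,(OTU2,OTU60)),OTU3),OTU54),((OTU47,OTU68),(OTU65,OTU67))) (9 taxa).
The MRCA of OTU3 and OTU55 is the root, subtending the entire tree (19 taxa).
The first is nested inside the second, so OTU3 shares a more recent common ancestor with OTU68.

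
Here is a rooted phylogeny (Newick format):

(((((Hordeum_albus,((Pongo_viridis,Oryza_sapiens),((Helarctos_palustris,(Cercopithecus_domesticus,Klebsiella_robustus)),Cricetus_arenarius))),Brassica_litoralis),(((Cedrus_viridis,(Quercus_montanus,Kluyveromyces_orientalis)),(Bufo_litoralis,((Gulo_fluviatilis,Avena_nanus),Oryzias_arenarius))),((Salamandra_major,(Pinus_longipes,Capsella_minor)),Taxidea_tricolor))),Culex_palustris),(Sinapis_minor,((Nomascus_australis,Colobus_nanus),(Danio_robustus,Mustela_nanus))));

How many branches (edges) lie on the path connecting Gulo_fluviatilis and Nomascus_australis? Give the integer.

12

The MRCA of Gulo_fluviatilis and Nomascus_australis is the root of the tree.
From Gulo_fluviatilis up to that node: 8 branches. From Nomascus_australis up to the same node: 4 branches. Total: 8 + 4 = 12.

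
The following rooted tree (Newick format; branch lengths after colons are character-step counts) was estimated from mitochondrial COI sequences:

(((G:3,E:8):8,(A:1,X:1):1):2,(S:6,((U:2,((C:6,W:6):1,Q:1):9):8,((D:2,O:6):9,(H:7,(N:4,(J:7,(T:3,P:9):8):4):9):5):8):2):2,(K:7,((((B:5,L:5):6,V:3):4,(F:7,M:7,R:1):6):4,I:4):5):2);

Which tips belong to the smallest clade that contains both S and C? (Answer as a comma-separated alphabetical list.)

Tracing S: it sits inside (S,((U,((C,W),Q)),((D,O),(H,(N,(J,(T,P))))))).
Tracing C: it sits inside (C,W).
The smallest clade enclosing both is (S,((U,((C,W),Q)),((D,O),(H,(N,(J,(T,P))))))); the answer is its 12 terminal taxa in alphabetical order.

C, D, H, J, N, O, P, Q, S, T, U, W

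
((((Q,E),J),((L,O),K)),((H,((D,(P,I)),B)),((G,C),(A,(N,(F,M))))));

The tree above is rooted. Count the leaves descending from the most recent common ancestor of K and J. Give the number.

6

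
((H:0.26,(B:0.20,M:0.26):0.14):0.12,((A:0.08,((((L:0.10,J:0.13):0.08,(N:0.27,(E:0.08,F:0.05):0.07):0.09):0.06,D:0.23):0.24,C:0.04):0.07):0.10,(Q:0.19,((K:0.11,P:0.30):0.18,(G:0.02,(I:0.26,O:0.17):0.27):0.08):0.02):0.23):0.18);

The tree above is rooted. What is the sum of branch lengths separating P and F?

The path runs P → … → MRCA → … → F; the MRCA is the node subtending ((A,((((L,J),(N,(E,F))),D),C)),(Q,((K,P),(G,(I,O))))).
Branch lengths along that path: 0.30 + 0.18 + 0.02 + 0.23 + 0.10 + 0.07 + 0.24 + 0.06 + 0.09 + 0.07 + 0.05 = 1.41.

1.41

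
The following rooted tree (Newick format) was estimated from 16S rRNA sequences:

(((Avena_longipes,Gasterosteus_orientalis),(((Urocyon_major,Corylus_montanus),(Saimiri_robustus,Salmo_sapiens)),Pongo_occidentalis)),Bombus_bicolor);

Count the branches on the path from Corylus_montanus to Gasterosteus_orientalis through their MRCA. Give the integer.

The MRCA of Corylus_montanus and Gasterosteus_orientalis is the node subtending ((Avena_longipes,Gasterosteus_orientalis),(((Urocyon_major,Corylus_montanus),(Saimiri_robustus,Salmo_sapiens)),Pongo_occidentalis)).
From Corylus_montanus up to that node: 4 branches. From Gasterosteus_orientalis up to the same node: 2 branches. Total: 4 + 2 = 6.

6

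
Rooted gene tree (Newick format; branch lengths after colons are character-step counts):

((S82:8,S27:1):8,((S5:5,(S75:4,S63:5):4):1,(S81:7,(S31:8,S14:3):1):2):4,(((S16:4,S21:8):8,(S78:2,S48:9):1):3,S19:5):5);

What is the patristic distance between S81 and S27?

The path runs S81 → … → MRCA → … → S27; the MRCA is the root of the tree.
Branch lengths along that path: 7 + 2 + 4 + 8 + 1 = 22.

22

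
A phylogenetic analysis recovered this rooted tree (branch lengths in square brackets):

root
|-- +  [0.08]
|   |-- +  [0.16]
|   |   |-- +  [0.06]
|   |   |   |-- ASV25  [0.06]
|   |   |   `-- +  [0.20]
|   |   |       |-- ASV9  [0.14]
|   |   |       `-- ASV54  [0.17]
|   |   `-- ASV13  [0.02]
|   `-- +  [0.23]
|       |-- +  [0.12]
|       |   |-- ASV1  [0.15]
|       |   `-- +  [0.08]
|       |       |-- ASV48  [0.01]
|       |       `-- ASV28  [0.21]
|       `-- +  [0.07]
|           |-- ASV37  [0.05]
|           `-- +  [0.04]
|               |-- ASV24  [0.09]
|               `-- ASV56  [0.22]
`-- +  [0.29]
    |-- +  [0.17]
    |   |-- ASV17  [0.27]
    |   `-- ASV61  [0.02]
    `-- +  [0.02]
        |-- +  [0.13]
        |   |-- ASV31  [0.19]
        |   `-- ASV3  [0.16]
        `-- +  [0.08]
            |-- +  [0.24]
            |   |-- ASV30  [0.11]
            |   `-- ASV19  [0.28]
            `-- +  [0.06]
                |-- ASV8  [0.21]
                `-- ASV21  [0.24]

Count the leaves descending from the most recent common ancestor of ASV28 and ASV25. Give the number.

10

The MRCA of ASV28 and ASV25 is the node subtending (((ASV25,(ASV9,ASV54)),ASV13),((ASV1,(ASV48,ASV28)),(ASV37,(ASV24,ASV56)))).
That clade contains 10 terminal taxa: ASV1, ASV13, ASV24, ASV25, ASV28, ASV37, ASV48, ASV54, ASV56, ASV9.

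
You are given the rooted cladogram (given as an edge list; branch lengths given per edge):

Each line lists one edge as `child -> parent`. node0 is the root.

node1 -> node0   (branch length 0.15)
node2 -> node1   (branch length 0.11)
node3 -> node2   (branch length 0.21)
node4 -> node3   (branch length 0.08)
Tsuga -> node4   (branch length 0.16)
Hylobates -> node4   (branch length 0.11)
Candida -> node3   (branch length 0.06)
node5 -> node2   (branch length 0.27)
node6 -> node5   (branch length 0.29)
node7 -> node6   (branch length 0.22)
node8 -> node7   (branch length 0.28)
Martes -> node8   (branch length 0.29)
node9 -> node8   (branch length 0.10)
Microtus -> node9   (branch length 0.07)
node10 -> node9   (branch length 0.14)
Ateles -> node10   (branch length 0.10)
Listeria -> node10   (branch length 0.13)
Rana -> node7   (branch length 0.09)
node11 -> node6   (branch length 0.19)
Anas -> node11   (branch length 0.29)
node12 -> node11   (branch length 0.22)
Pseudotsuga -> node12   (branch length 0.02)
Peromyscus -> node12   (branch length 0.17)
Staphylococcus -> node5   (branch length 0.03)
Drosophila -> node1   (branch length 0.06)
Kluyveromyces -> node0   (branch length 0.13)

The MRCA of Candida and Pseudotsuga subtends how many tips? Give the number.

12

The MRCA of Candida and Pseudotsuga is the node subtending (((Tsuga,Hylobates),Candida),((((Martes,(Microtus,(Ateles,Listeria))),Rana),(Anas,(Pseudotsuga,Peromyscus))),Staphylococcus)).
That clade contains 12 terminal taxa: Anas, Ateles, Candida, Hylobates, Listeria, Martes, Microtus, Peromyscus, Pseudotsuga, Rana, Staphylococcus, Tsuga.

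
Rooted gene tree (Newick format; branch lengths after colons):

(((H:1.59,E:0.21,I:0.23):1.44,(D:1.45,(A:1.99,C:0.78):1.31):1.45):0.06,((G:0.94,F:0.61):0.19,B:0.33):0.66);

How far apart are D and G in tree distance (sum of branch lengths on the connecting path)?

4.75

The path runs D → … → MRCA → … → G; the MRCA is the root of the tree.
Branch lengths along that path: 1.45 + 1.45 + 0.06 + 0.66 + 0.19 + 0.94 = 4.75.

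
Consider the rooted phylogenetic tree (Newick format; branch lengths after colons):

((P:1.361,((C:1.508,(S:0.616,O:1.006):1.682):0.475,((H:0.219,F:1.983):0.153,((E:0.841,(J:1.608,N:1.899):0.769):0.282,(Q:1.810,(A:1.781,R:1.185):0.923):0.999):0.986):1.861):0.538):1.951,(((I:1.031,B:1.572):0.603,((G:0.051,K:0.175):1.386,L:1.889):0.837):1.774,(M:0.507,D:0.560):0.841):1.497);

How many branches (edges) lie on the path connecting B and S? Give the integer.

The MRCA of B and S is the root of the tree.
From B up to that node: 4 branches. From S up to the same node: 5 branches. Total: 4 + 5 = 9.

9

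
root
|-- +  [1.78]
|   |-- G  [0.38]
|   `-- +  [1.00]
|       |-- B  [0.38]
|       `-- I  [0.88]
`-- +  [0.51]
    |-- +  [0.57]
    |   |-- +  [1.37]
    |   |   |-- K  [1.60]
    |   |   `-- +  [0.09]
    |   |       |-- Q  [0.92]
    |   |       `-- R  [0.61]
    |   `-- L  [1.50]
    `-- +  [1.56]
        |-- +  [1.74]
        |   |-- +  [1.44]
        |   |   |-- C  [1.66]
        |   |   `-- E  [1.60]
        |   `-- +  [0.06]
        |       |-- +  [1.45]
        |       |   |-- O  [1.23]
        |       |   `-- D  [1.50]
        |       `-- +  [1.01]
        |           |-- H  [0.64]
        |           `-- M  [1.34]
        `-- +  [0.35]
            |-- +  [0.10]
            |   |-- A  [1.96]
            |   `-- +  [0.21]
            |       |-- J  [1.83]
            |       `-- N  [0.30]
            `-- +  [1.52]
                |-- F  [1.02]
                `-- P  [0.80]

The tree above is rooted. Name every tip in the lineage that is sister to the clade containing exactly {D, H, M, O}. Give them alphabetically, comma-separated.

C, E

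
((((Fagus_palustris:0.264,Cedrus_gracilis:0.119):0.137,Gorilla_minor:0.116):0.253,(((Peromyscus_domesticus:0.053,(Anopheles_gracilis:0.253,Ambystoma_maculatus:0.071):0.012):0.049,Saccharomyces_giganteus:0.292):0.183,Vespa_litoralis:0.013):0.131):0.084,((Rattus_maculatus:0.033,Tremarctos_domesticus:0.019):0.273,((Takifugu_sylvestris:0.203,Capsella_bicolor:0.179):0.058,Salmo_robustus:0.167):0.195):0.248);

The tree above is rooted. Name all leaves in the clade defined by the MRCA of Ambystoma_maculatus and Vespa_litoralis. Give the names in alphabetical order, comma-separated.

Tracing Ambystoma_maculatus: it sits inside (Anopheles_gracilis,Ambystoma_maculatus).
Tracing Vespa_litoralis: it sits inside (((Peromyscus_domesticus,(Anopheles_gracilis,Ambystoma_maculatus)),Saccharomyces_giganteus),Vespa_litoralis).
The smallest clade enclosing both is (((Peromyscus_domesticus,(Anopheles_gracilis,Ambystoma_maculatus)),Saccharomyces_giganteus),Vespa_litoralis); the answer is its 5 terminal taxa in alphabetical order.

Ambystoma_maculatus, Anopheles_gracilis, Peromyscus_domesticus, Saccharomyces_giganteus, Vespa_litoralis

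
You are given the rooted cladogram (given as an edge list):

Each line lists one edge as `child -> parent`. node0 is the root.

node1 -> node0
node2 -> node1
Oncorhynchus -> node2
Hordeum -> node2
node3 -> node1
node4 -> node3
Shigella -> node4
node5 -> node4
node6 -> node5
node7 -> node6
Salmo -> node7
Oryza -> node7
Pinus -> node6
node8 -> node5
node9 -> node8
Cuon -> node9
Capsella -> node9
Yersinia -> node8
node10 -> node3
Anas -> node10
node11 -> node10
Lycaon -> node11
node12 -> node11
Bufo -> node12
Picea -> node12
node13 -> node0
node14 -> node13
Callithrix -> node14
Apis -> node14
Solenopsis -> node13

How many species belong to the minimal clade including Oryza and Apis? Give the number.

16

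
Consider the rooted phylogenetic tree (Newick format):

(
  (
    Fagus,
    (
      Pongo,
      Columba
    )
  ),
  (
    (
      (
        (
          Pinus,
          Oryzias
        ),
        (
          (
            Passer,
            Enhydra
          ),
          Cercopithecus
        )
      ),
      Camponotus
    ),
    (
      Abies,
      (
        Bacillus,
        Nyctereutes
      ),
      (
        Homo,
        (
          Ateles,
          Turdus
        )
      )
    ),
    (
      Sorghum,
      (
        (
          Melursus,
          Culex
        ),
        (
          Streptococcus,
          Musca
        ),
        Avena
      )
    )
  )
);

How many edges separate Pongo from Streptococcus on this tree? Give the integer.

The MRCA of Pongo and Streptococcus is the root of the tree.
From Pongo up to that node: 3 branches. From Streptococcus up to the same node: 5 branches. Total: 3 + 5 = 8.

8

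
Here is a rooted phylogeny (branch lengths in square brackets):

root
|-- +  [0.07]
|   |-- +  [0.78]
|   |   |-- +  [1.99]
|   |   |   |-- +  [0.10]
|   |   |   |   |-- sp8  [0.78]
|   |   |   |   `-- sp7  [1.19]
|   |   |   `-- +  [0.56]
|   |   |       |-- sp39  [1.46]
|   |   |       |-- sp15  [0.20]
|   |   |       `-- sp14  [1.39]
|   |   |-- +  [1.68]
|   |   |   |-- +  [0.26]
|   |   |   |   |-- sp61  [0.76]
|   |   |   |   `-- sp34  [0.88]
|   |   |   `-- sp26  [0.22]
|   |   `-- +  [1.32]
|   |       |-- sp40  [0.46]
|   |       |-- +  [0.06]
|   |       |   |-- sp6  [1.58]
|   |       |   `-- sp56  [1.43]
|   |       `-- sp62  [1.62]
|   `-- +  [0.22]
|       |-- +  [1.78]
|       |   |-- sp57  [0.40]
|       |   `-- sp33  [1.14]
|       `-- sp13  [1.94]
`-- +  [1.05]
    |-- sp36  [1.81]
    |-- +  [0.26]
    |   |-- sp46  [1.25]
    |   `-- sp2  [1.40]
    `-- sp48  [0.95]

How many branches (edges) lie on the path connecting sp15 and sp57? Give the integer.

7

The MRCA of sp15 and sp57 is the node subtending ((((sp8,sp7),(sp39,sp15,sp14)),((sp61,sp34),sp26),(sp40,(sp6,sp56),sp62)),((sp57,sp33),sp13)).
From sp15 up to that node: 4 branches. From sp57 up to the same node: 3 branches. Total: 4 + 3 = 7.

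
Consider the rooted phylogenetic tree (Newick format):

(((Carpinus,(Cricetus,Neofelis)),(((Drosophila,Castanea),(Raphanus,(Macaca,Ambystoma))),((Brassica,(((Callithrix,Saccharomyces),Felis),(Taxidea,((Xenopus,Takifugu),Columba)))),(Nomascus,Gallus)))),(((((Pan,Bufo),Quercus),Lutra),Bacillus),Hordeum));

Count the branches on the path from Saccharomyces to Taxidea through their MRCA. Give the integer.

5

The MRCA of Saccharomyces and Taxidea is the node subtending (((Callithrix,Saccharomyces),Felis),(Taxidea,((Xenopus,Takifugu),Columba))).
From Saccharomyces up to that node: 3 branches. From Taxidea up to the same node: 2 branches. Total: 3 + 2 = 5.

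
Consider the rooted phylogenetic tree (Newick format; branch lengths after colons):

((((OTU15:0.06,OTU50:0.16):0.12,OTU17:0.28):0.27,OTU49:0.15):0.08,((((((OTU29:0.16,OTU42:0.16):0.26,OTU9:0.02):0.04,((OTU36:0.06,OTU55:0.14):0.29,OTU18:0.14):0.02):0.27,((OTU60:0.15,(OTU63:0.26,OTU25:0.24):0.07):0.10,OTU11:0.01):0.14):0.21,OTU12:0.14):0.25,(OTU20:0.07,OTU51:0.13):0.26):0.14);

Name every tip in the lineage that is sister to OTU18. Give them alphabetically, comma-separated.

OTU36, OTU55

OTU18 attaches to the tree at the node subtending ((OTU36,OTU55),OTU18).
The other lineage descending from that same node — the sister group — is (OTU36,OTU55); its 2 tips in alphabetical order are the answer.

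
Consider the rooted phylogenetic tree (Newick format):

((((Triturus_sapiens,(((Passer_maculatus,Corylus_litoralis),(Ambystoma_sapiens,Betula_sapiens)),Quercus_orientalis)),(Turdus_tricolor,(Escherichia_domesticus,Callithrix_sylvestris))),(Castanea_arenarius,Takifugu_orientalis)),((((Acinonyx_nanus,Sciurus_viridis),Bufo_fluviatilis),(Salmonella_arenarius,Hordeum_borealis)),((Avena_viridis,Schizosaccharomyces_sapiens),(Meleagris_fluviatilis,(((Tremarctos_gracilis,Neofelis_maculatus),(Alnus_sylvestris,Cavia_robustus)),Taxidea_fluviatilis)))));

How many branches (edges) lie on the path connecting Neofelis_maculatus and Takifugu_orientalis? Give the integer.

10

The MRCA of Neofelis_maculatus and Takifugu_orientalis is the root of the tree.
From Neofelis_maculatus up to that node: 7 branches. From Takifugu_orientalis up to the same node: 3 branches. Total: 7 + 3 = 10.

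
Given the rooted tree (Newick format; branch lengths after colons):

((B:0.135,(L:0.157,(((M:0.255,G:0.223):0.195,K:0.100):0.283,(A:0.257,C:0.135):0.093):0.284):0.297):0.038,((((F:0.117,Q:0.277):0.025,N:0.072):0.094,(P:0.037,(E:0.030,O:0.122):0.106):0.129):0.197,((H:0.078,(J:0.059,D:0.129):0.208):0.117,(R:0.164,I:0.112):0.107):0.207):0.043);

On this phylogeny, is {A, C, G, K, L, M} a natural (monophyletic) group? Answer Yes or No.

The most recent common ancestor of these taxa subtends (L,(((M,G),K),(A,C))).
That clade has exactly 6 tips — every listed taxon and nothing else — so the group is monophyletic.

Yes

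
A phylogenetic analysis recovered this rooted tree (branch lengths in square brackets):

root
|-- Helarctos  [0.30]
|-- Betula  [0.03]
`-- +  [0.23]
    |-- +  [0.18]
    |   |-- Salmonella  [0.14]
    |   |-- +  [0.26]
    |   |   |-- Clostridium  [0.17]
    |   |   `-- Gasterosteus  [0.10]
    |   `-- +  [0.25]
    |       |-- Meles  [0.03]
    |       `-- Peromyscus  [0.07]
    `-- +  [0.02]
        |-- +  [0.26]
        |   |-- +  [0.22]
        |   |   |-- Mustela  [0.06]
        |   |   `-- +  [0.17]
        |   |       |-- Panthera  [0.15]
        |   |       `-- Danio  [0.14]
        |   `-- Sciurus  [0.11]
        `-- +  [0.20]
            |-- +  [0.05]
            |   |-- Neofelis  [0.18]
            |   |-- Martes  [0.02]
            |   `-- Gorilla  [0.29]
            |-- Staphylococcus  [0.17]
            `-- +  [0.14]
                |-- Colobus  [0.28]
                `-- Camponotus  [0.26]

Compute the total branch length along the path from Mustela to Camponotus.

The path runs Mustela → … → MRCA → … → Camponotus; the MRCA is the node subtending (((Mustela,(Panthera,Danio)),Sciurus),((Neofelis,Martes,Gorilla),Staphylococcus,(Colobus,Camponotus))).
Branch lengths along that path: 0.06 + 0.22 + 0.26 + 0.20 + 0.14 + 0.26 = 1.14.

1.14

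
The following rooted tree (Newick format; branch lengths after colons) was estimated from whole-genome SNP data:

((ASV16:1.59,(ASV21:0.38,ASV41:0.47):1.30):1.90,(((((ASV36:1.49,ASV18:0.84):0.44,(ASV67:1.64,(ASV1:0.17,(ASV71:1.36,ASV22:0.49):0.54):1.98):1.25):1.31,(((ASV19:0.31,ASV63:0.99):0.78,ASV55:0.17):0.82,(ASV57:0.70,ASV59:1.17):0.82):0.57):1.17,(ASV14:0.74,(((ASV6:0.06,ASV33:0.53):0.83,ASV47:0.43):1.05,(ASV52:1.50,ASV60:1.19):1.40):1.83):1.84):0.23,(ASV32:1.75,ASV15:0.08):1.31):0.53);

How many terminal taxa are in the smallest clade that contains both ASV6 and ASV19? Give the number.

17

The MRCA of ASV6 and ASV19 is the node subtending ((((ASV36,ASV18),(ASV67,(ASV1,(ASV71,ASV22)))),(((ASV19,ASV63),ASV55),(ASV57,ASV59))),(ASV14,(((ASV6,ASV33),ASV47),(ASV52,ASV60)))).
That clade contains 17 terminal taxa: ASV1, ASV14, ASV18, ASV19, ASV22, ASV33, ASV36, ASV47, ASV52, ASV55, ASV57, ASV59, ASV6, ASV60, ASV63, ASV67, ASV71.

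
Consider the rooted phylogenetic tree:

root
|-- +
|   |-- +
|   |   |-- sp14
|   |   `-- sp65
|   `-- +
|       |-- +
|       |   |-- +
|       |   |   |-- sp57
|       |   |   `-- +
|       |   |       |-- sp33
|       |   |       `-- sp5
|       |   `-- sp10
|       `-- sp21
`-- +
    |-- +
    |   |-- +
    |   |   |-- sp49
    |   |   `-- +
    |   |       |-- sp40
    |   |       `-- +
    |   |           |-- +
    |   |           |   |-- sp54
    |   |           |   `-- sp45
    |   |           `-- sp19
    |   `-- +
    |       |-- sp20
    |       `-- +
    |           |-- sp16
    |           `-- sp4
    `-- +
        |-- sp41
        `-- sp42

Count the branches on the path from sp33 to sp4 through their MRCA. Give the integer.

11

The MRCA of sp33 and sp4 is the root of the tree.
From sp33 up to that node: 6 branches. From sp4 up to the same node: 5 branches. Total: 6 + 5 = 11.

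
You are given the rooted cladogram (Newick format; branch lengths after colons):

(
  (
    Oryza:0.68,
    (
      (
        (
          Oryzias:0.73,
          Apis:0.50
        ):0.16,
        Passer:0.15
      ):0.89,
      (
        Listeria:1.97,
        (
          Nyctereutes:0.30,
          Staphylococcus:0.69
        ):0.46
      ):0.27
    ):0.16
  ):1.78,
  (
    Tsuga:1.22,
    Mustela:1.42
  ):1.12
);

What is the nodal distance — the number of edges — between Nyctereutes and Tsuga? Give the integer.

7

The MRCA of Nyctereutes and Tsuga is the root of the tree.
From Nyctereutes up to that node: 5 branches. From Tsuga up to the same node: 2 branches. Total: 5 + 2 = 7.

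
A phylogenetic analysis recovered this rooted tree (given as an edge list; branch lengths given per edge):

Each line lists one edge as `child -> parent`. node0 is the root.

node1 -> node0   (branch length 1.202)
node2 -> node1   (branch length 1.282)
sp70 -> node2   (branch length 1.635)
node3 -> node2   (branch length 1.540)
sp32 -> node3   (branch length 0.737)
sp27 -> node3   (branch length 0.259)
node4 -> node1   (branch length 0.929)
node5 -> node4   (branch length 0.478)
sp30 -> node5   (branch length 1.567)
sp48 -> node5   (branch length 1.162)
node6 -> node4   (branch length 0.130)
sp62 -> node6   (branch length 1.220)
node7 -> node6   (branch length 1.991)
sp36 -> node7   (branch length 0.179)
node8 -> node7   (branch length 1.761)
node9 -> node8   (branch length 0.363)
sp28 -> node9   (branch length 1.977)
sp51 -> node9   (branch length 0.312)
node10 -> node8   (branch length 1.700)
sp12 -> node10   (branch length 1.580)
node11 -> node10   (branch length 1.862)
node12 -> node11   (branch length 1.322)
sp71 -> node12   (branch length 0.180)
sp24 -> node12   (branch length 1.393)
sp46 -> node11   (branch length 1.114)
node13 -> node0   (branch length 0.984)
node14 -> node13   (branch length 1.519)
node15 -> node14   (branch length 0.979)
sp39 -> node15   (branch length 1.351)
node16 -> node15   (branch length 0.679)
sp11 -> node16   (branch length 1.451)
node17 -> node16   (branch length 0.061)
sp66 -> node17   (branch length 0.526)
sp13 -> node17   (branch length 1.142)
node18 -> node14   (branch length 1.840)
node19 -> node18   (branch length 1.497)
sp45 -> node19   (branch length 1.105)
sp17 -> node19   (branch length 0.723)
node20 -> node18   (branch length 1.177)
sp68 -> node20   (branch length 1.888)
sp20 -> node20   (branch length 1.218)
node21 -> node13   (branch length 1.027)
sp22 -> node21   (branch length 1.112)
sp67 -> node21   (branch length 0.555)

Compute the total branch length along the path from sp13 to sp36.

9.795

The path runs sp13 → … → MRCA → … → sp36; the MRCA is the root of the tree.
Branch lengths along that path: 1.142 + 0.061 + 0.679 + 0.979 + 1.519 + 0.984 + 1.202 + 0.929 + 0.130 + 1.991 + 0.179 = 9.795.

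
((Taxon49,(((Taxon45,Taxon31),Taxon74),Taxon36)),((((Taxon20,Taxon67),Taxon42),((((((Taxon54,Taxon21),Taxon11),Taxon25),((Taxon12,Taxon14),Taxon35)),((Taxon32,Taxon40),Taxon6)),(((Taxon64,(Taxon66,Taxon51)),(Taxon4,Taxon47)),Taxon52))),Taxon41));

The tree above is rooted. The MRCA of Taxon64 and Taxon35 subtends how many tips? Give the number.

The MRCA of Taxon64 and Taxon35 is the node subtending ((((((Taxon54,Taxon21),Taxon11),Taxon25),((Taxon12,Taxon14),Taxon35)),((Taxon32,Taxon40),Taxon6)),(((Taxon64,(Taxon66,Taxon51)),(Taxon4,Taxon47)),Taxon52)).
That clade contains 16 terminal taxa: Taxon11, Taxon12, Taxon14, Taxon21, Taxon25, Taxon32, Taxon35, Taxon4, Taxon40, Taxon47, Taxon51, Taxon52, Taxon54, Taxon6, Taxon64, Taxon66.

16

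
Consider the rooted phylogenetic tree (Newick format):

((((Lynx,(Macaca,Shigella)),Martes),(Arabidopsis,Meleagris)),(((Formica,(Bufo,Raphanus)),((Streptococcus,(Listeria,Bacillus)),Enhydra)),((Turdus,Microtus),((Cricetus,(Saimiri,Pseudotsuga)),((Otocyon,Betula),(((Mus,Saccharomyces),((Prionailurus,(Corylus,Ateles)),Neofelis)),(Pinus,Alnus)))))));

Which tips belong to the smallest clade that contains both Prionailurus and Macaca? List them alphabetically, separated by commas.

Tracing Prionailurus: it sits inside (Prionailurus,(Corylus,Ateles)).
Tracing Macaca: it sits inside (Macaca,Shigella).
The smallest clade enclosing both is the whole tree (their MRCA is the root), so the answer is all 28 tips in alphabetical order.

Alnus, Arabidopsis, Ateles, Bacillus, Betula, Bufo, Corylus, Cricetus, Enhydra, Formica, Listeria, Lynx, Macaca, Martes, Meleagris, Microtus, Mus, Neofelis, Otocyon, Pinus, Prionailurus, Pseudotsuga, Raphanus, Saccharomyces, Saimiri, Shigella, Streptococcus, Turdus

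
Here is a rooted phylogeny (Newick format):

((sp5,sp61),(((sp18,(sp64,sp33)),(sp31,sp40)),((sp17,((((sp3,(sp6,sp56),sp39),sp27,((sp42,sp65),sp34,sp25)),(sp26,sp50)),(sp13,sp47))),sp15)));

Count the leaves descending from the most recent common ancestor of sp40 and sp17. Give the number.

20

The MRCA of sp40 and sp17 is the node subtending (((sp18,(sp64,sp33)),(sp31,sp40)),((sp17,((((sp3,(sp6,sp56),sp39),sp27,((sp42,sp65),sp34,sp25)),(sp26,sp50)),(sp13,sp47))),sp15)).
That clade contains 20 terminal taxa: sp13, sp15, sp17, sp18, sp25, sp26, sp27, sp3, sp31, sp33, sp34, sp39, sp40, sp42, sp47, sp50, sp56, sp6, sp64, sp65.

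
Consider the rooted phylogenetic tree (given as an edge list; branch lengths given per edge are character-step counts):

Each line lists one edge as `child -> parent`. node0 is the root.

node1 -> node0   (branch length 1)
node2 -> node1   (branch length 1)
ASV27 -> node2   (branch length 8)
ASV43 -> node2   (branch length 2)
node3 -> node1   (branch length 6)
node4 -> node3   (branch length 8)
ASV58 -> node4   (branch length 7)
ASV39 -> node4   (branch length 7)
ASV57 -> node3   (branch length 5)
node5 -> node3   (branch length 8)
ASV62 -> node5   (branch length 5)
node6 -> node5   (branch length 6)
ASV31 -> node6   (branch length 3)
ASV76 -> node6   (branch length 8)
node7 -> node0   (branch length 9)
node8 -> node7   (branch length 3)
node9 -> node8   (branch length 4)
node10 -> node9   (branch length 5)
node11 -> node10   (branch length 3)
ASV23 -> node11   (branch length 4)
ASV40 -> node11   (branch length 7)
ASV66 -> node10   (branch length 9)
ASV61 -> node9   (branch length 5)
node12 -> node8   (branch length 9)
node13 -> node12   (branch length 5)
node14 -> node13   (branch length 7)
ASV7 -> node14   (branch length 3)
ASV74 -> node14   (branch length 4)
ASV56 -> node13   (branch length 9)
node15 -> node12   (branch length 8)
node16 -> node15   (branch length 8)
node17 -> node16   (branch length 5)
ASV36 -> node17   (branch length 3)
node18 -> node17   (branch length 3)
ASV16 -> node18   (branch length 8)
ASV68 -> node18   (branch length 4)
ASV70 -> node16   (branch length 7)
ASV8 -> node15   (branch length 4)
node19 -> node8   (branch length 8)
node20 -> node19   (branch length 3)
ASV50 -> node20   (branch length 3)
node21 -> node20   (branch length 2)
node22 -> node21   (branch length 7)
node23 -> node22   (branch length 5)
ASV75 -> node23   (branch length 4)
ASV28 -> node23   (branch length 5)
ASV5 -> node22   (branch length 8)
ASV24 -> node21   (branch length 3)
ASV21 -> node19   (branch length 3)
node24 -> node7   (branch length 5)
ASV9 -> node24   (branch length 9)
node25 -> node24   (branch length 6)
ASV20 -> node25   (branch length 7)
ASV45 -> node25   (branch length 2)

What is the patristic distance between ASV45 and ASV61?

25

The path runs ASV45 → … → MRCA → … → ASV61; the MRCA is the node subtending (((((ASV23,ASV40),ASV66),ASV61),(((ASV7,ASV74),ASV56),(((ASV36,(ASV16,ASV68)),ASV70),ASV8)),((ASV50,(((ASV75,ASV28),ASV5),ASV24)),ASV21)),(ASV9,(ASV20,ASV45))).
Branch lengths along that path: 2 + 6 + 5 + 3 + 4 + 5 = 25.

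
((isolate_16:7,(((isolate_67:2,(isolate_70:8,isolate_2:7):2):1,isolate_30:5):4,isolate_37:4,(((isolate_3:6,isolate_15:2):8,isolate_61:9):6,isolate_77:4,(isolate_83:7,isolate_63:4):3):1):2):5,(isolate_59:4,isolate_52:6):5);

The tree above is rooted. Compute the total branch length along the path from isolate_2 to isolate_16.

23

The path runs isolate_2 → … → MRCA → … → isolate_16; the MRCA is the node subtending (isolate_16,(((isolate_67,(isolate_70,isolate_2)),isolate_30),isolate_37,(((isolate_3,isolate_15),isolate_61),isolate_77,(isolate_83,isolate_63)))).
Branch lengths along that path: 7 + 2 + 1 + 4 + 2 + 7 = 23.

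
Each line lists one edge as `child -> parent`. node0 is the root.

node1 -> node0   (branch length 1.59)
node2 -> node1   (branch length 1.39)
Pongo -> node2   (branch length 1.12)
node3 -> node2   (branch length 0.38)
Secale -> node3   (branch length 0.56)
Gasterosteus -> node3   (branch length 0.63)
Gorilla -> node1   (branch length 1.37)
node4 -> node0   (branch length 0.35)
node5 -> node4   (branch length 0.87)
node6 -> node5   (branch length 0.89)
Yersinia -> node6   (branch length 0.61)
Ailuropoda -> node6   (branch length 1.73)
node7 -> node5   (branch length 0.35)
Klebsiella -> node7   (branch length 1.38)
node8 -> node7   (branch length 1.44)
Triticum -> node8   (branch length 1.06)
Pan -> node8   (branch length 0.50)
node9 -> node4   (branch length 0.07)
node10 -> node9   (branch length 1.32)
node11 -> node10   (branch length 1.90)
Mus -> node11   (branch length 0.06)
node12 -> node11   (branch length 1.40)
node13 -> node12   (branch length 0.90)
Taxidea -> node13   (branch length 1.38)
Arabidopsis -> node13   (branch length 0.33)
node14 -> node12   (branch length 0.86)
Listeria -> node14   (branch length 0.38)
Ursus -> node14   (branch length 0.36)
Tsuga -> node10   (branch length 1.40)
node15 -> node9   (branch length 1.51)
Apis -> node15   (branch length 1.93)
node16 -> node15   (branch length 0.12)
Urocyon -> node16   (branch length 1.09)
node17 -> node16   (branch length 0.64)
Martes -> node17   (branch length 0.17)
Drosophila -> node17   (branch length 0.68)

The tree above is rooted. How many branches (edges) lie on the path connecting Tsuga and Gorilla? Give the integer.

6

The MRCA of Tsuga and Gorilla is the root of the tree.
From Tsuga up to that node: 4 branches. From Gorilla up to the same node: 2 branches. Total: 4 + 2 = 6.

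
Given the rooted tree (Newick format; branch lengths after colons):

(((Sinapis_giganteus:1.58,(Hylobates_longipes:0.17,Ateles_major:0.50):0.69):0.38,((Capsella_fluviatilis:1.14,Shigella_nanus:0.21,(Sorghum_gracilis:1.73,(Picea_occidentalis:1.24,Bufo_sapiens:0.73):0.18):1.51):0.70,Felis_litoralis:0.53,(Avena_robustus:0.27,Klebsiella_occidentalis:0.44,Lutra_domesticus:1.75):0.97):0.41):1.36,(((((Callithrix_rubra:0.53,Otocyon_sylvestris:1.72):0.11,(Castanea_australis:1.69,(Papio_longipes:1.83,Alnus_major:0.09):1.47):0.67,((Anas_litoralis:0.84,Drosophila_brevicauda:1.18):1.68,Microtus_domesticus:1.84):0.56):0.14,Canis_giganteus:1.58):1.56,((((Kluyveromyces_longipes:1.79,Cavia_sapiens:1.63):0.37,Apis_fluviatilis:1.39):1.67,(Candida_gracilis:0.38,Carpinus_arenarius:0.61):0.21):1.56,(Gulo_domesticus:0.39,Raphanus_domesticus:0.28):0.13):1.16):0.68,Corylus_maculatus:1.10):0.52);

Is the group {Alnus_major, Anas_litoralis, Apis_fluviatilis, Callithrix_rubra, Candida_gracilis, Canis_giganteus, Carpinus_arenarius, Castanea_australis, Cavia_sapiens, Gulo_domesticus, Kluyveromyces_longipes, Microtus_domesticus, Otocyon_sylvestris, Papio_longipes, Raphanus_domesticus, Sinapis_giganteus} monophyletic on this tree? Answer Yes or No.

No

The MRCA of the listed taxa is the root, so the smallest clade containing them is the whole tree.
That clade also contains Ateles_major, Avena_robustus, Bufo_sapiens, Capsella_fluviatilis, Corylus_maculatus, Drosophila_brevicauda, Felis_litoralis, Hylobates_longipes, Klebsiella_occidentalis, Lutra_domesticus, Picea_occidentalis, Shigella_nanus, Sorghum_gracilis, which are not in the proposed group, so the group is not monophyletic.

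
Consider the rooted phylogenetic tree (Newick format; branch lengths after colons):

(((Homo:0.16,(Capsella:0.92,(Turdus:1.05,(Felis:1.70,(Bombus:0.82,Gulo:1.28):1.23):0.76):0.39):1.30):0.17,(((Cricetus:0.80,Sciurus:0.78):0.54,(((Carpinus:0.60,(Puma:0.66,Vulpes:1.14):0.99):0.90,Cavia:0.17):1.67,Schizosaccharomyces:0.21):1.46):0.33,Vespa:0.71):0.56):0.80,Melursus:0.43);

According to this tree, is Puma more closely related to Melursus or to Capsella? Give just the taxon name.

Capsella

The MRCA of Puma and Capsella subtends ((Homo,(Capsella,(Turdus,(Felis,(Bombus,Gulo))))),(((Cricetus,Sciurus),(((Carpinus,(Puma,Vulpes)),Cavia),Schizosaccharomyces)),Vespa)) (14 taxa).
The MRCA of Puma and Melursus is the root, subtending the entire tree (15 taxa).
The first is nested inside the second, so Puma shares a more recent common ancestor with Capsella.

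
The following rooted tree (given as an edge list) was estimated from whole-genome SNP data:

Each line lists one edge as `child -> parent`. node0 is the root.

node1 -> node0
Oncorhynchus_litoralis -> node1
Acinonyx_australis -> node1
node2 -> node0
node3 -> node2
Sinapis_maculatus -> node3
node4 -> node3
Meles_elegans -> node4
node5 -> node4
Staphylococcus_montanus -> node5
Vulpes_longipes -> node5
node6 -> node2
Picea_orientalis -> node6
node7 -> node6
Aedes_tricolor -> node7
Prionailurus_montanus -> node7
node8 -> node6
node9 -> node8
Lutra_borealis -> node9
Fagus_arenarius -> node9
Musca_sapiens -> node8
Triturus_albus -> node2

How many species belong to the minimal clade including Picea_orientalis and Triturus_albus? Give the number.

The MRCA of Picea_orientalis and Triturus_albus is the node subtending ((Sinapis_maculatus,(Meles_elegans,(Staphylococcus_montanus,Vulpes_longipes))),(Picea_orientalis,(Aedes_tricolor,Prionailurus_montanus),((Lutra_borealis,Fagus_arenarius),Musca_sapiens)),Triturus_albus).
That clade contains 11 terminal taxa: Aedes_tricolor, Fagus_arenarius, Lutra_borealis, Meles_elegans, Musca_sapiens, Picea_orientalis, Prionailurus_montanus, Sinapis_maculatus, Staphylococcus_montanus, Triturus_albus, Vulpes_longipes.

11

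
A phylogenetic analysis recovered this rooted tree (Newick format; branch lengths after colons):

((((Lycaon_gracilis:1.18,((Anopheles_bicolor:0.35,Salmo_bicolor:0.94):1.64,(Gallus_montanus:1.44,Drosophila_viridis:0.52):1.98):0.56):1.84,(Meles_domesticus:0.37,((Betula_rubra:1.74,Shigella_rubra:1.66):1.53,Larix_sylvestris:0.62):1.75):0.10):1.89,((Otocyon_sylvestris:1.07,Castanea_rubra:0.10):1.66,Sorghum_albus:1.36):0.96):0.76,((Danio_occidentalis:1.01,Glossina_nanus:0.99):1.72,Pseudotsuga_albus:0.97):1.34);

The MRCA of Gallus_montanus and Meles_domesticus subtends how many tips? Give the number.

9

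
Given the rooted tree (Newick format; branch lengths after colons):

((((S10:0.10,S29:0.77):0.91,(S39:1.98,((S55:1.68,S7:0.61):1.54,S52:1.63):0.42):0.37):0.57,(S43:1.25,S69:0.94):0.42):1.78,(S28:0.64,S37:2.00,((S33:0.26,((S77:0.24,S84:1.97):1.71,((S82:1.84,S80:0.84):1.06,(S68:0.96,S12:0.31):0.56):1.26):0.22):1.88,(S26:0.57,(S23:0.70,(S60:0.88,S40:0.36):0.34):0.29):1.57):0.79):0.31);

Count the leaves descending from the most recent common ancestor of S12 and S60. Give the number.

11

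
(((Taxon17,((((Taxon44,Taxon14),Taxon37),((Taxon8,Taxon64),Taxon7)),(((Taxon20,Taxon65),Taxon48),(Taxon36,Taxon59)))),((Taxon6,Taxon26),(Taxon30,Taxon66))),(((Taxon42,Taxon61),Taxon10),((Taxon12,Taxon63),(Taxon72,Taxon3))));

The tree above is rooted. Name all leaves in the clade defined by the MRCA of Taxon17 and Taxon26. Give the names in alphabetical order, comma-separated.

Taxon14, Taxon17, Taxon20, Taxon26, Taxon30, Taxon36, Taxon37, Taxon44, Taxon48, Taxon59, Taxon6, Taxon64, Taxon65, Taxon66, Taxon7, Taxon8

Tracing Taxon17: it sits inside (Taxon17,((((Taxon44,Taxon14),Taxon37),((Taxon8,Taxon64),Taxon7)),(((Taxon20,Taxon65),Taxon48),(Taxon36,Taxon59)))).
Tracing Taxon26: it sits inside (Taxon6,Taxon26).
The smallest clade enclosing both is ((Taxon17,((((Taxon44,Taxon14),Taxon37),((Taxon8,Taxon64),Taxon7)),(((Taxon20,Taxon65),Taxon48),(Taxon36,Taxon59)))),((Taxon6,Taxon26),(Taxon30,Taxon66))); the answer is its 16 terminal taxa in alphabetical order.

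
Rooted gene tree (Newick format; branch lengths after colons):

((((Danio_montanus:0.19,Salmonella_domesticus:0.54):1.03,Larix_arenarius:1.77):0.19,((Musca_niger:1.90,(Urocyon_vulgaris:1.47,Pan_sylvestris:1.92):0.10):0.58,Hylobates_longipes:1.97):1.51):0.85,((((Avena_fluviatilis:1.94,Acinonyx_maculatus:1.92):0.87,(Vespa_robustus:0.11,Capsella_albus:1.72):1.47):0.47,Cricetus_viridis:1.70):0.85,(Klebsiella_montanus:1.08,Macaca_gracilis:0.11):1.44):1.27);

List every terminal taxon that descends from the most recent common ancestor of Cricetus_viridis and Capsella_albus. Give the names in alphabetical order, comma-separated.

Acinonyx_maculatus, Avena_fluviatilis, Capsella_albus, Cricetus_viridis, Vespa_robustus

Tracing Cricetus_viridis: it sits inside (((Avena_fluviatilis,Acinonyx_maculatus),(Vespa_robustus,Capsella_albus)),Cricetus_viridis).
Tracing Capsella_albus: it sits inside (Vespa_robustus,Capsella_albus).
The smallest clade enclosing both is (((Avena_fluviatilis,Acinonyx_maculatus),(Vespa_robustus,Capsella_albus)),Cricetus_viridis); the answer is its 5 terminal taxa in alphabetical order.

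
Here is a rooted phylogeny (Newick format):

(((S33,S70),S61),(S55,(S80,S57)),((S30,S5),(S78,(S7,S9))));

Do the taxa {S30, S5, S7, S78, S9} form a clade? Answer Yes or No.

The most recent common ancestor of these taxa subtends ((S30,S5),(S78,(S7,S9))).
That clade has exactly 5 tips — every listed taxon and nothing else — so the group is monophyletic.

Yes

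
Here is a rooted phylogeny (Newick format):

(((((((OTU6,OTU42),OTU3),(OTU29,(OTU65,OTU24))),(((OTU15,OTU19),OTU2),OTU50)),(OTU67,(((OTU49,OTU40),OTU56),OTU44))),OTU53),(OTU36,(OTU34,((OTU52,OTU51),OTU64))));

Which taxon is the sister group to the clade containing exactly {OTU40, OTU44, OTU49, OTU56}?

OTU67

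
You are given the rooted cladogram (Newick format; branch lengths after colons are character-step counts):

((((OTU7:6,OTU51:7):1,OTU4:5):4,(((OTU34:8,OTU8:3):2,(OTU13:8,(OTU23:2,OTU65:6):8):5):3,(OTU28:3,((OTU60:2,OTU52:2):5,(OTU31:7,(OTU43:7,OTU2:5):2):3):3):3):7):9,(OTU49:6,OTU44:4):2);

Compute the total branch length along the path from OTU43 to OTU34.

31

The path runs OTU43 → … → MRCA → … → OTU34; the MRCA is the node subtending (((OTU34,OTU8),(OTU13,(OTU23,OTU65))),(OTU28,((OTU60,OTU52),(OTU31,(OTU43,OTU2))))).
Branch lengths along that path: 7 + 2 + 3 + 3 + 3 + 3 + 2 + 8 = 31.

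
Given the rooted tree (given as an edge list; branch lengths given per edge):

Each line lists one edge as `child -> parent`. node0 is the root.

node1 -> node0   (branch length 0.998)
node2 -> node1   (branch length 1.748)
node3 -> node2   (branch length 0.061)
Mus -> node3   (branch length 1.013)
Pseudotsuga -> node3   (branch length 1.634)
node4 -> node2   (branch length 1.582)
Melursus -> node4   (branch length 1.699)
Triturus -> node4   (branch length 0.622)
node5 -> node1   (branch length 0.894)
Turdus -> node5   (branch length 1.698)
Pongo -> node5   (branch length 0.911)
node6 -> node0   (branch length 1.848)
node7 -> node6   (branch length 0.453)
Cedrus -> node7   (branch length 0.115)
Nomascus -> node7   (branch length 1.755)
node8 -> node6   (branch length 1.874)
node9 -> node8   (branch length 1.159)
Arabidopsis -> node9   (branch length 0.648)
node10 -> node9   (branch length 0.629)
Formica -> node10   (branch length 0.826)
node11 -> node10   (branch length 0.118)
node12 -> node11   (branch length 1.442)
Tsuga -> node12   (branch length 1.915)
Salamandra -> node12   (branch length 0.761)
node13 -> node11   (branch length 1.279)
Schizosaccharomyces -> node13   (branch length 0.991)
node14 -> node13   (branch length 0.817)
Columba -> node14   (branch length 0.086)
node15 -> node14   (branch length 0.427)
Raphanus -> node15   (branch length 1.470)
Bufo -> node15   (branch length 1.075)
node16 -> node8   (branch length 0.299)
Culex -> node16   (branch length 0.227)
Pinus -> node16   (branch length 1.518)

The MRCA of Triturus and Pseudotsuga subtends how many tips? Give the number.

4

The MRCA of Triturus and Pseudotsuga is the node subtending ((Mus,Pseudotsuga),(Melursus,Triturus)).
That clade contains 4 terminal taxa: Melursus, Mus, Pseudotsuga, Triturus.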